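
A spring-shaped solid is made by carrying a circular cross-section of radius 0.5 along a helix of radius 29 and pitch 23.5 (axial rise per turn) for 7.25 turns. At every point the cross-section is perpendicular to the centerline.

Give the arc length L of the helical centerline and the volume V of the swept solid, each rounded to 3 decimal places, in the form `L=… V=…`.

L=1331.981 V=1046.135

2πR = 2π·29 = 182.212374
per-turn = √(182.212374² + 23.5²) = √(33201.3492 + 552.25) = √33753.5992 = 183.721526
L = 7.25 × 183.721526 = 1331.981065
V = π·0.5² × L = 0.785398 × 1331.981065 = 1046.135482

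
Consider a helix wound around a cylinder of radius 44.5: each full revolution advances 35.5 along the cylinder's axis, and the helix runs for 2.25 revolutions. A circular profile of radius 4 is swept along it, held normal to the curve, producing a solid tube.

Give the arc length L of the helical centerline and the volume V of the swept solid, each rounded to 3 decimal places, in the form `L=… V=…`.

L=634.154 V=31876.076

2πR = 2π·44.5 = 279.601746
per-turn = √(279.601746² + 35.5²) = √(78177.1365 + 1260.25) = √79437.3865 = 281.846388
L = 2.25 × 281.846388 = 634.154373
V = π·4² × L = 50.265482 × 634.154373 = 31876.075518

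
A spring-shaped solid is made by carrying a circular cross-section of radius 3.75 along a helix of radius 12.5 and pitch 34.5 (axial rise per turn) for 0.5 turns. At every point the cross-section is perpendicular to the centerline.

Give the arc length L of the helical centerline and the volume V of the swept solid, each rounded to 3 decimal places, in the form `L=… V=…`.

L=42.892 V=1894.892

2πR = 2π·12.5 = 78.539816
per-turn = √(78.539816² + 34.5²) = √(6168.5028 + 1190.25) = √7358.7528 = 85.783173
L = 0.5 × 85.783173 = 42.891586
V = π·3.75² × L = 44.178647 × 42.891586 = 1894.892244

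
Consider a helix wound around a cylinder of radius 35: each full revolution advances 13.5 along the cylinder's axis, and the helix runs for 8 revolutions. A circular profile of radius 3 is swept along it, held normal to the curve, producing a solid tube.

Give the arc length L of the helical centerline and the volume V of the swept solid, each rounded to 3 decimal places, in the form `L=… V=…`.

2πR = 2π·35 = 219.911486
per-turn = √(219.911486² + 13.5²) = √(48361.0616 + 182.25) = √48543.3116 = 220.325467
L = 8 × 220.325467 = 1762.603739
V = π·3² × L = 28.274334 × 1762.603739 = 49836.446614

L=1762.604 V=49836.447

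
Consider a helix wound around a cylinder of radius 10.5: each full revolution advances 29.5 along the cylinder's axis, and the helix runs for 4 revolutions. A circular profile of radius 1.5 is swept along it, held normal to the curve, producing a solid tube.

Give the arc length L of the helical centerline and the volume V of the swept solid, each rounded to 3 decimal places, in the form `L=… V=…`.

2πR = 2π·10.5 = 65.973446
per-turn = √(65.973446² + 29.5²) = √(4352.4955 + 870.25) = √5222.7455 = 72.268565
L = 4 × 72.268565 = 289.074261
V = π·1.5² × L = 7.068583 × 289.074261 = 2043.345547

L=289.074 V=2043.346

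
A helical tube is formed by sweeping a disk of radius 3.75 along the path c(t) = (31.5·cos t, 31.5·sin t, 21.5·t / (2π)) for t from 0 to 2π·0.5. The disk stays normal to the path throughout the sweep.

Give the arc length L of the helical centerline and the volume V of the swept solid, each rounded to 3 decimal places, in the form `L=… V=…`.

2πR = 2π·31.5 = 197.920337
per-turn = √(197.920337² + 21.5²) = √(39172.4599 + 462.25) = √39634.7099 = 199.084680
L = 0.5 × 199.084680 = 99.542340
V = π·3.75² × L = 44.178647 × 99.542340 = 4397.645873

L=99.542 V=4397.646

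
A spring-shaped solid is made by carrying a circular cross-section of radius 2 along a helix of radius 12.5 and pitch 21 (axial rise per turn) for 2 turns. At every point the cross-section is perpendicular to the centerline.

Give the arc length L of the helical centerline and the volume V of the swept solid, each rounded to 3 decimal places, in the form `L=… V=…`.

L=162.598 V=2043.263

2πR = 2π·12.5 = 78.539816
per-turn = √(78.539816² + 21²) = √(6168.5028 + 441) = √6609.5028 = 81.298848
L = 2 × 81.298848 = 162.597697
V = π·2² × L = 12.566371 × 162.597697 = 2043.262919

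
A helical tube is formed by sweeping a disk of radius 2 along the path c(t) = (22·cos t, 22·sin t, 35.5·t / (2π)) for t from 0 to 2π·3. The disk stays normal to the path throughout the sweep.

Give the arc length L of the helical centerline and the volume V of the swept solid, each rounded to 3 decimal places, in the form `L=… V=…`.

2πR = 2π·22 = 138.230077
per-turn = √(138.230077² + 35.5²) = √(19107.5541 + 1260.25) = √20367.8041 = 142.715816
L = 3 × 142.715816 = 428.147448
V = π·2² × L = 12.566371 × 428.147448 = 5380.259507

L=428.147 V=5380.260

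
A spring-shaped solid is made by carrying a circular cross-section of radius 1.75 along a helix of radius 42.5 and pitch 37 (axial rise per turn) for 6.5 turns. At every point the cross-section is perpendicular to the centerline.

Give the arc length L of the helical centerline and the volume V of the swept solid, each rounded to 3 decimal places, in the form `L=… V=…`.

2πR = 2π·42.5 = 267.035376
per-turn = √(267.035376² + 37²) = √(71307.8918 + 1369) = √72676.8918 = 269.586520
L = 6.5 × 269.586520 = 1752.312380
V = π·1.75² × L = 9.621128 × 1752.312380 = 16859.220834

L=1752.312 V=16859.221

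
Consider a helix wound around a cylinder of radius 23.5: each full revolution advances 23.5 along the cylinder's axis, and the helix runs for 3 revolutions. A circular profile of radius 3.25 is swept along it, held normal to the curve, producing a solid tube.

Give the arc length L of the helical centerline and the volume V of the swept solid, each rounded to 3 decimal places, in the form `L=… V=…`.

L=448.540 V=14883.925

2πR = 2π·23.5 = 147.654855
per-turn = √(147.654855² + 23.5²) = √(21801.9561 + 552.25) = √22354.2061 = 149.513231
L = 3 × 149.513231 = 448.539692
V = π·3.25² × L = 33.183072 × 448.539692 = 14883.925068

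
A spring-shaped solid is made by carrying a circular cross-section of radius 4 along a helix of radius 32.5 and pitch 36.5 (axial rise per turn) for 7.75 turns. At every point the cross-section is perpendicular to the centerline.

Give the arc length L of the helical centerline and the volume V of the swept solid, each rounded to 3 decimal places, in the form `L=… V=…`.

2πR = 2π·32.5 = 204.203522
per-turn = √(204.203522² + 36.5²) = √(41699.0786 + 1332.25) = √43031.3286 = 207.439940
L = 7.75 × 207.439940 = 1607.659533
V = π·4² × L = 50.265482 × 1607.659533 = 80809.782048

L=1607.660 V=80809.782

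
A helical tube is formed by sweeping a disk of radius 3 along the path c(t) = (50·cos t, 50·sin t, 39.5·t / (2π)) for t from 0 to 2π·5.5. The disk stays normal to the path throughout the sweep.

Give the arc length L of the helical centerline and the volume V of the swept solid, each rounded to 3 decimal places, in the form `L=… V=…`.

L=1741.480 V=49239.189

2πR = 2π·50 = 314.159265
per-turn = √(314.159265² + 39.5²) = √(98696.0440 + 1560.25) = √100256.2940 = 316.632743
L = 5.5 × 316.632743 = 1741.480087
V = π·3² × L = 28.274334 × 1741.480087 = 49239.189433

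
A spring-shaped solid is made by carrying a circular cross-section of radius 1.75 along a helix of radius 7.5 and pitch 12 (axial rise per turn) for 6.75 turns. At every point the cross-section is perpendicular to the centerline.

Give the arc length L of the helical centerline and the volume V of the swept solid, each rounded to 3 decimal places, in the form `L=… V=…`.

2πR = 2π·7.5 = 47.123890
per-turn = √(47.123890² + 12²) = √(2220.6610 + 144) = √2364.6610 = 48.627780
L = 6.75 × 48.627780 = 328.237515
V = π·1.75² × L = 9.621128 × 328.237515 = 3158.014984

L=328.238 V=3158.015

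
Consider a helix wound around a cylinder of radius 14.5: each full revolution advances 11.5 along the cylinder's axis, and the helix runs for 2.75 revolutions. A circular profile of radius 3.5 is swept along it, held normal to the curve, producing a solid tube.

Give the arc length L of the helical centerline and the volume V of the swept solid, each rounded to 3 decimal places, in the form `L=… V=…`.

2πR = 2π·14.5 = 91.106187
per-turn = √(91.106187² + 11.5²) = √(8300.3373 + 132.25) = √8432.5873 = 91.829120
L = 2.75 × 91.829120 = 252.530080
V = π·3.5² × L = 38.484510 × 252.530080 = 9718.496403

L=252.530 V=9718.496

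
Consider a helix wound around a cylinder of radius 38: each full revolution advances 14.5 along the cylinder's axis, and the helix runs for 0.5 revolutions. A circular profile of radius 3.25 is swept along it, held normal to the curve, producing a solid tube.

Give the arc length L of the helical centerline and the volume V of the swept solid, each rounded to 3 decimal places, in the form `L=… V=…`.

L=119.600 V=3968.711

2πR = 2π·38 = 238.761042
per-turn = √(238.761042² + 14.5²) = √(57006.8350 + 210.25) = √57217.0850 = 239.200930
L = 0.5 × 239.200930 = 119.600465
V = π·3.25² × L = 33.183072 × 119.600465 = 3968.710893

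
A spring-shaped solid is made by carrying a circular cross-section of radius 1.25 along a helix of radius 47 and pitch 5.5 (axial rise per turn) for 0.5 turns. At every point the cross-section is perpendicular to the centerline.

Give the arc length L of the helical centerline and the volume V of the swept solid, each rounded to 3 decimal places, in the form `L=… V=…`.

L=147.680 V=724.925

2πR = 2π·47 = 295.309709
per-turn = √(295.309709² + 5.5²) = √(87207.8245 + 30.25) = √87238.0745 = 295.360922
L = 0.5 × 295.360922 = 147.680461
V = π·1.25² × L = 4.908739 × 147.680461 = 724.924769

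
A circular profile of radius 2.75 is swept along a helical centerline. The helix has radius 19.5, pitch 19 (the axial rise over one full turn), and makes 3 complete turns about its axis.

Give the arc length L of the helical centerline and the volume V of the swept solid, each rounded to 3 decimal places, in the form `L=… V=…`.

2πR = 2π·19.5 = 122.522113
per-turn = √(122.522113² + 19²) = √(15011.6683 + 361) = √15372.6683 = 123.986565
L = 3 × 123.986565 = 371.959695
V = π·2.75² × L = 23.758294 × 371.959695 = 8837.127953

L=371.960 V=8837.128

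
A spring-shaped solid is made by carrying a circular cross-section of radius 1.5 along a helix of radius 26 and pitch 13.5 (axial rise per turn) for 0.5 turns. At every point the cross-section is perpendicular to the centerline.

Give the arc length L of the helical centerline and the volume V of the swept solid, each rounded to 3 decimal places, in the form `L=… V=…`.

L=81.960 V=579.340

2πR = 2π·26 = 163.362818
per-turn = √(163.362818² + 13.5²) = √(26687.4103 + 182.25) = √26869.6603 = 163.919676
L = 0.5 × 163.919676 = 81.959838
V = π·1.5² × L = 7.068583 × 81.959838 = 579.339957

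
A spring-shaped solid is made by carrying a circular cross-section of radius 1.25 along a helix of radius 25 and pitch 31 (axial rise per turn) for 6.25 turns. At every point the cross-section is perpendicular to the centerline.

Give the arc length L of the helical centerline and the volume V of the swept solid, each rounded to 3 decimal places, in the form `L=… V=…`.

L=1000.684 V=4912.094

2πR = 2π·25 = 157.079633
per-turn = √(157.079633² + 31²) = √(24674.0110 + 961) = √25635.0110 = 160.109372
L = 6.25 × 160.109372 = 1000.683575
V = π·1.25² × L = 4.908739 × 1000.683575 = 4912.094012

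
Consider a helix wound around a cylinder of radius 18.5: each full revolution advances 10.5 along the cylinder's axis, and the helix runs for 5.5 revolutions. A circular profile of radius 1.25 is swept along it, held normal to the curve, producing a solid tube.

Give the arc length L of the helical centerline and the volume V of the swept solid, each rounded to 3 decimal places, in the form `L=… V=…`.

2πR = 2π·18.5 = 116.238928
per-turn = √(116.238928² + 10.5²) = √(13511.4884 + 110.25) = √13621.7384 = 116.712203
L = 5.5 × 116.712203 = 641.917119
V = π·1.25² × L = 4.908739 × 641.917119 = 3151.003288

L=641.917 V=3151.003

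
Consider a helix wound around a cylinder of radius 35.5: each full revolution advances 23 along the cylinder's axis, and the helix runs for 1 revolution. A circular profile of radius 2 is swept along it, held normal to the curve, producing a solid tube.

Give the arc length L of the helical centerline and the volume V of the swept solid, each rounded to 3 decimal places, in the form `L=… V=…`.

L=224.236 V=2817.830

2πR = 2π·35.5 = 223.053078
per-turn = √(223.053078² + 23²) = √(49752.6758 + 529) = √50281.6758 = 224.235759
L = 1 × 224.235759 = 224.235759
V = π·2² × L = 12.566371 × 224.235759 = 2817.829657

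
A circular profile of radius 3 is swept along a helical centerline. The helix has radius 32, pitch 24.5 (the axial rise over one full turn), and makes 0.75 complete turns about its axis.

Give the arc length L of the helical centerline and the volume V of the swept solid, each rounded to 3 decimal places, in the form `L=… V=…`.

2πR = 2π·32 = 201.061930
per-turn = √(201.061930² + 24.5²) = √(40425.8996 + 600.25) = √41026.1496 = 202.549129
L = 0.75 × 202.549129 = 151.911847
V = π·3² × L = 28.274334 × 151.911847 = 4295.206274

L=151.912 V=4295.206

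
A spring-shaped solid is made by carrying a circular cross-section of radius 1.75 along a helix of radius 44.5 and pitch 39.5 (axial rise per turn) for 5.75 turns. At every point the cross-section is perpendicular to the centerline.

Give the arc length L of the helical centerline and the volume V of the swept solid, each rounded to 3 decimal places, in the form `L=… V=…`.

2πR = 2π·44.5 = 279.601746
per-turn = √(279.601746² + 39.5²) = √(78177.1365 + 1560.25) = √79737.3865 = 282.378091
L = 5.75 × 282.378091 = 1623.674025
V = π·1.75² × L = 9.621128 × 1623.674025 = 15621.574817

L=1623.674 V=15621.575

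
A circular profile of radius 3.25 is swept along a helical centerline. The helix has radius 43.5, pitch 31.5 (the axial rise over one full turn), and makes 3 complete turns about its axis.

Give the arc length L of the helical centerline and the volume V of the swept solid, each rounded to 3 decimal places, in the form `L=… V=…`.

2πR = 2π·43.5 = 273.318561
per-turn = √(273.318561² + 31.5²) = √(74703.0357 + 992.25) = √75695.2857 = 275.127763
L = 3 × 275.127763 = 825.383288
V = π·3.25² × L = 33.183072 × 825.383288 = 27388.753392

L=825.383 V=27388.753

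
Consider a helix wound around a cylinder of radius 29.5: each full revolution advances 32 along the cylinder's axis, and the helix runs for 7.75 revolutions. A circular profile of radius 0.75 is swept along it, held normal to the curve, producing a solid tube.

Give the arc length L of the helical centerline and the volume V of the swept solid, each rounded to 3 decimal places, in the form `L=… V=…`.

L=1457.744 V=2576.046

2πR = 2π·29.5 = 185.353967
per-turn = √(185.353967² + 32²) = √(34356.0929 + 1024) = √35380.0929 = 188.095967
L = 7.75 × 188.095967 = 1457.743747
V = π·0.75² × L = 1.767146 × 1457.743747 = 2576.045838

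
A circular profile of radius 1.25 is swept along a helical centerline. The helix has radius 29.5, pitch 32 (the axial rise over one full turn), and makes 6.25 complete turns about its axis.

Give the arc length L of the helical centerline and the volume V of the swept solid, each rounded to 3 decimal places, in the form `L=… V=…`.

L=1175.600 V=5770.712

2πR = 2π·29.5 = 185.353967
per-turn = √(185.353967² + 32²) = √(34356.0929 + 1024) = √35380.0929 = 188.095967
L = 6.25 × 188.095967 = 1175.599796
V = π·1.25² × L = 4.908739 × 1175.599796 = 5770.712003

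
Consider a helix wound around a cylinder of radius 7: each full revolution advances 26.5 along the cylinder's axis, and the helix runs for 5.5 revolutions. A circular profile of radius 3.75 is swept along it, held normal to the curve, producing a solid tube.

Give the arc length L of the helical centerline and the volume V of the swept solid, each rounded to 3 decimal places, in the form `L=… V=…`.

L=282.418 V=12476.847

2πR = 2π·7 = 43.982297
per-turn = √(43.982297² + 26.5²) = √(1934.4425 + 702.25) = √2636.6925 = 51.348734
L = 5.5 × 51.348734 = 282.418036
V = π·3.75² × L = 44.178647 × 282.418036 = 12476.846627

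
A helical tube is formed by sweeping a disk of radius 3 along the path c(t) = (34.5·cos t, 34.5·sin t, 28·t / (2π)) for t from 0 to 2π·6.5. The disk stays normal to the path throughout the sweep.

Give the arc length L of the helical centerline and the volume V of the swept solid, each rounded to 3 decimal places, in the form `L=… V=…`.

2πR = 2π·34.5 = 216.769893
per-turn = √(216.769893² + 28²) = √(46989.1866 + 784) = √47773.1866 = 218.570782
L = 6.5 × 218.570782 = 1420.710080
V = π·3² × L = 28.274334 × 1420.710080 = 40169.631157

L=1420.710 V=40169.631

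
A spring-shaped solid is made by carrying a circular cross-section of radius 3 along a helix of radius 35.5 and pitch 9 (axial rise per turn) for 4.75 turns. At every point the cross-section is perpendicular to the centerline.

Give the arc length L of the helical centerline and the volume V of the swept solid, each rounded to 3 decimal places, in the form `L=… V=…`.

2πR = 2π·35.5 = 223.053078
per-turn = √(223.053078² + 9²) = √(49752.6758 + 81) = √49833.6758 = 223.234576
L = 4.75 × 223.234576 = 1060.364235
V = π·3² × L = 28.274334 × 1060.364235 = 29981.092405

L=1060.364 V=29981.092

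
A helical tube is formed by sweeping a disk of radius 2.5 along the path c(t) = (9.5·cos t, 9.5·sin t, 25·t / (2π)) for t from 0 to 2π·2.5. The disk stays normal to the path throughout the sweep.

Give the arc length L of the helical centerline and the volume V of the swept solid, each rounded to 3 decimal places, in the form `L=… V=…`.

2πR = 2π·9.5 = 59.690260
per-turn = √(59.690260² + 25²) = √(3562.9272 + 625) = √4187.9272 = 64.714196
L = 2.5 × 64.714196 = 161.785490
V = π·2.5² × L = 19.634954 × 161.785490 = 3176.650677

L=161.785 V=3176.651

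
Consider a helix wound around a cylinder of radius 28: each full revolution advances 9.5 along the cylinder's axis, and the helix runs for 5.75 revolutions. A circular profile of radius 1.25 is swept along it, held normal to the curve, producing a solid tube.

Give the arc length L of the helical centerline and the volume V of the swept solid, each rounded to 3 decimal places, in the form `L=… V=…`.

L=1013.067 V=4972.879

2πR = 2π·28 = 175.929189
per-turn = √(175.929189² + 9.5²) = √(30951.0794 + 90.25) = √31041.3294 = 176.185497
L = 5.75 × 176.185497 = 1013.066609
V = π·1.25² × L = 4.908739 × 1013.066609 = 4972.879086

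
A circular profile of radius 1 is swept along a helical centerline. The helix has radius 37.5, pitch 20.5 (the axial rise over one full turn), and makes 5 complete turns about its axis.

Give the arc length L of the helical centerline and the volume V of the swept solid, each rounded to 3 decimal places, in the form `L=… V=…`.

2πR = 2π·37.5 = 235.619449
per-turn = √(235.619449² + 20.5²) = √(55516.5248 + 420.25) = √55936.7748 = 236.509566
L = 5 × 236.509566 = 1182.547829
V = π·1² × L = 3.141593 × 1182.547829 = 3715.083573

L=1182.548 V=3715.084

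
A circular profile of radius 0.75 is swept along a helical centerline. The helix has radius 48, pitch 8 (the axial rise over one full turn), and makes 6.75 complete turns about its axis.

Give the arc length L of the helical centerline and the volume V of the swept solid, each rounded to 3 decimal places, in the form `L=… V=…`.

2πR = 2π·48 = 301.592895
per-turn = √(301.592895² + 8²) = √(90958.2742 + 64) = √91022.2742 = 301.698979
L = 6.75 × 301.698979 = 2036.468111
V = π·0.75² × L = 1.767146 × 2036.468111 = 3598.736207

L=2036.468 V=3598.736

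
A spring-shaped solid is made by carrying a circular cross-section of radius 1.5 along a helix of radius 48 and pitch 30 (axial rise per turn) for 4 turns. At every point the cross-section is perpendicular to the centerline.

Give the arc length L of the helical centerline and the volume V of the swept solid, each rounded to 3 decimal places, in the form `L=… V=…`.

L=1212.325 V=8569.422

2πR = 2π·48 = 301.592895
per-turn = √(301.592895² + 30²) = √(90958.2742 + 900) = √91858.2742 = 303.081300
L = 4 × 303.081300 = 1212.325198
V = π·1.5² × L = 7.068583 × 1212.325198 = 8569.421858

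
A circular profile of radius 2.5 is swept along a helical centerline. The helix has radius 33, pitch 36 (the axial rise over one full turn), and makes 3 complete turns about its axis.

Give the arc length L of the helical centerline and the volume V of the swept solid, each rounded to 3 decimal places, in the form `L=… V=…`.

L=631.341 V=12396.360

2πR = 2π·33 = 207.345115
per-turn = √(207.345115² + 36²) = √(42991.9968 + 1296) = √44287.9968 = 210.447135
L = 3 × 210.447135 = 631.341406
V = π·2.5² × L = 19.634954 × 631.341406 = 12396.359519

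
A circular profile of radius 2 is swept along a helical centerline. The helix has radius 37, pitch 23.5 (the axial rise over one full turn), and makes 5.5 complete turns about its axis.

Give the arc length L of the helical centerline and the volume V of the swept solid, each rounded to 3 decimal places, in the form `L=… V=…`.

2πR = 2π·37 = 232.477856
per-turn = √(232.477856² + 23.5²) = √(54045.9537 + 552.25) = √54598.2037 = 233.662585
L = 5.5 × 233.662585 = 1285.144218
V = π·2² × L = 12.566371 × 1285.144218 = 16149.598541

L=1285.144 V=16149.599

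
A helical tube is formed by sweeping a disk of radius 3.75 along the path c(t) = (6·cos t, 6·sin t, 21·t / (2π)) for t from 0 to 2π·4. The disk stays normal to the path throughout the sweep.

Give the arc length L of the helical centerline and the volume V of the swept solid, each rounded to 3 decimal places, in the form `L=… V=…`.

2πR = 2π·6 = 37.699112
per-turn = √(37.699112² + 21²) = √(1421.2230 + 441) = √1862.2230 = 43.153482
L = 4 × 43.153482 = 172.613929
V = π·3.75² × L = 44.178647 × 172.613929 = 7625.849790

L=172.614 V=7625.850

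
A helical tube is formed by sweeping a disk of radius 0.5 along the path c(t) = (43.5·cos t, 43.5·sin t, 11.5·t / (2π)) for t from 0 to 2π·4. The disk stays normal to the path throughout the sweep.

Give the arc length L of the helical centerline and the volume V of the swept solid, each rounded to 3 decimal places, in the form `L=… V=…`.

2πR = 2π·43.5 = 273.318561
per-turn = √(273.318561² + 11.5²) = √(74703.0357 + 132.25) = √74835.2857 = 273.560388
L = 4 × 273.560388 = 1094.241551
V = π·0.5² × L = 0.785398 × 1094.241551 = 859.415304

L=1094.242 V=859.415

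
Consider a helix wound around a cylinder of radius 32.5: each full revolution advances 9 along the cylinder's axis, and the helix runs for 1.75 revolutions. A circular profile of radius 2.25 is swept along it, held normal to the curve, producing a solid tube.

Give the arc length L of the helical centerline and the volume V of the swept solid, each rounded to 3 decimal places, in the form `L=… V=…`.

2πR = 2π·32.5 = 204.203522
per-turn = √(204.203522² + 9²) = √(41699.0786 + 81) = √41780.0786 = 204.401758
L = 1.75 × 204.401758 = 357.703076
V = π·2.25² × L = 15.904313 × 357.703076 = 5689.021616

L=357.703 V=5689.022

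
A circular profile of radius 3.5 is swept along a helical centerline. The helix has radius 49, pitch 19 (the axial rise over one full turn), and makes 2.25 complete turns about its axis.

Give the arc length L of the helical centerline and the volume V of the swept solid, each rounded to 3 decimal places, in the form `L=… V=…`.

L=694.039 V=26709.753

2πR = 2π·49 = 307.876080
per-turn = √(307.876080² + 19²) = √(94787.6807 + 361) = √95148.6807 = 308.461798
L = 2.25 × 308.461798 = 694.039045
V = π·3.5² × L = 38.484510 × 694.039045 = 26709.752569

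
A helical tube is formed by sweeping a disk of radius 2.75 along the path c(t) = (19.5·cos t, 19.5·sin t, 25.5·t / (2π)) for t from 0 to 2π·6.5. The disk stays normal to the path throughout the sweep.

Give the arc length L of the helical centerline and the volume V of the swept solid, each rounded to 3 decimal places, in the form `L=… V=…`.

L=813.459 V=19326.406

2πR = 2π·19.5 = 122.522113
per-turn = √(122.522113² + 25.5²) = √(15011.6683 + 650.25) = √15661.9183 = 125.147586
L = 6.5 × 125.147586 = 813.459309
V = π·2.75² × L = 23.758294 × 813.459309 = 19326.405788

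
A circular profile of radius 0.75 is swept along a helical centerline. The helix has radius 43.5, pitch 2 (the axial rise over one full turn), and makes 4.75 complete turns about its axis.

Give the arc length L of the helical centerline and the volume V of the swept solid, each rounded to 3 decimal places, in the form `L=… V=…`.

L=1298.298 V=2294.282

2πR = 2π·43.5 = 273.318561
per-turn = √(273.318561² + 2²) = √(74703.0357 + 4) = √74707.0357 = 273.325878
L = 4.75 × 273.325878 = 1298.297922
V = π·0.75² × L = 1.767146 × 1298.297922 = 2294.281807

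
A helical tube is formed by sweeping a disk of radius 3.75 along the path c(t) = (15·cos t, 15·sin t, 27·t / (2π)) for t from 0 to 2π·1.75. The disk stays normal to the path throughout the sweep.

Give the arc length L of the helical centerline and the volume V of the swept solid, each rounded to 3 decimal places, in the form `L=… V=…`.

2πR = 2π·15 = 94.247780
per-turn = √(94.247780² + 27²) = √(8882.6440 + 729) = √9611.6440 = 98.038992
L = 1.75 × 98.038992 = 171.568236
V = π·3.75² × L = 44.178647 × 171.568236 = 7579.652485

L=171.568 V=7579.652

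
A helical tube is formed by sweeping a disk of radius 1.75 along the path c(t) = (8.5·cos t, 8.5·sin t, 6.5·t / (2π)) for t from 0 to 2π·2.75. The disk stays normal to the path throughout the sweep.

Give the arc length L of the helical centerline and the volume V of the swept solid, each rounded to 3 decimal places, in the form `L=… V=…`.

L=147.953 V=1423.477

2πR = 2π·8.5 = 53.407075
per-turn = √(53.407075² + 6.5²) = √(2852.3157 + 42.25) = √2894.5657 = 53.801168
L = 2.75 × 53.801168 = 147.953212
V = π·1.75² × L = 9.621128 × 147.953212 = 1423.476715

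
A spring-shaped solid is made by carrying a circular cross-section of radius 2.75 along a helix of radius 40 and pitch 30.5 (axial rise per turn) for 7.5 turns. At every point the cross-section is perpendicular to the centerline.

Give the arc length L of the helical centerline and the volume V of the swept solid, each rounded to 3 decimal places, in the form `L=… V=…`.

2πR = 2π·40 = 251.327412
per-turn = √(251.327412² + 30.5²) = √(63165.4682 + 930.25) = √64095.7182 = 253.171322
L = 7.5 × 253.171322 = 1898.784913
V = π·2.75² × L = 23.758294 × 1898.784913 = 45111.891053

L=1898.785 V=45111.891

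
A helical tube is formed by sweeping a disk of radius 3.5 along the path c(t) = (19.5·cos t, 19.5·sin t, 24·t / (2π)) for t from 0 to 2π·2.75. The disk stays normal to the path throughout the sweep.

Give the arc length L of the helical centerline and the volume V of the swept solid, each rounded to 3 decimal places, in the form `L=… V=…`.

L=343.339 V=13213.237

2πR = 2π·19.5 = 122.522113
per-turn = √(122.522113² + 24²) = √(15011.6683 + 576) = √15587.6683 = 124.850584
L = 2.75 × 124.850584 = 343.339106
V = π·3.5² × L = 38.484510 × 343.339106 = 13213.237247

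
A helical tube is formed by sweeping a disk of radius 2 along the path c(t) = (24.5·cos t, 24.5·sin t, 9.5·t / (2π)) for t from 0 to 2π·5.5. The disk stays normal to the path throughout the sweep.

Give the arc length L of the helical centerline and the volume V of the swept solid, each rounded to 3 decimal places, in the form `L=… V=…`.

L=848.270 V=10659.674

2πR = 2π·24.5 = 153.938040
per-turn = √(153.938040² + 9.5²) = √(23696.9202 + 90.25) = √23787.1702 = 154.230899
L = 5.5 × 154.230899 = 848.269944
V = π·2² × L = 12.566371 × 848.269944 = 10659.674495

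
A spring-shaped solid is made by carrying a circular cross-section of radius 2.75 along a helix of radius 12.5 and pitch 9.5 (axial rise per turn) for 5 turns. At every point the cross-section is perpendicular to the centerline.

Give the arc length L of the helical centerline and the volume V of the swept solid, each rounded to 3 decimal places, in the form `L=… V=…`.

L=395.561 V=9397.864

2πR = 2π·12.5 = 78.539816
per-turn = √(78.539816² + 9.5²) = √(6168.5028 + 90.25) = √6258.7528 = 79.112279
L = 5 × 79.112279 = 395.561397
V = π·2.75² × L = 23.758294 × 395.561397 = 9397.864139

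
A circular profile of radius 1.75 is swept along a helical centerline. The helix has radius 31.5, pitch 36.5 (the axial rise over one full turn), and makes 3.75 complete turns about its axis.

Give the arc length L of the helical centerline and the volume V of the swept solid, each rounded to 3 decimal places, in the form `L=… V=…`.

2πR = 2π·31.5 = 197.920337
per-turn = √(197.920337² + 36.5²) = √(39172.4599 + 1332.25) = √40504.7099 = 201.257819
L = 3.75 × 201.257819 = 754.716823
V = π·1.75² × L = 9.621128 × 754.716823 = 7261.226779

L=754.717 V=7261.227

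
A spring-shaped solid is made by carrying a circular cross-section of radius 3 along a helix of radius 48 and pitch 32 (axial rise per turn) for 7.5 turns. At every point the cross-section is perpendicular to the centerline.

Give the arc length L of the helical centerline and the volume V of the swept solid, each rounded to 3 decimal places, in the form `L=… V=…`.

L=2274.643 V=64314.029

2πR = 2π·48 = 301.592895
per-turn = √(301.592895² + 32²) = √(90958.2742 + 1024) = √91982.2742 = 303.285796
L = 7.5 × 303.285796 = 2274.643471
V = π·3² × L = 28.274334 × 2274.643471 = 64314.028971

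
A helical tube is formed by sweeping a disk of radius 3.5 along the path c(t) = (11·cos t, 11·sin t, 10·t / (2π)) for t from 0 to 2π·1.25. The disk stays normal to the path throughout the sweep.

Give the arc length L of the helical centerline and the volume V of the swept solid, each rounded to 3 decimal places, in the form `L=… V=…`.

2πR = 2π·11 = 69.115038
per-turn = √(69.115038² + 10²) = √(4776.8885 + 100) = √4876.8885 = 69.834723
L = 1.25 × 69.834723 = 87.293404
V = π·3.5² × L = 38.484510 × 87.293404 = 3359.443868

L=87.293 V=3359.444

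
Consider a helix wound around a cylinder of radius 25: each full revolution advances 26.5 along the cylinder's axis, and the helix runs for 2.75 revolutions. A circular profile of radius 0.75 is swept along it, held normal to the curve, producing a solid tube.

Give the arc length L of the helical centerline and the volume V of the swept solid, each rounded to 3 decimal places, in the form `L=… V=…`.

2πR = 2π·25 = 157.079633
per-turn = √(157.079633² + 26.5²) = √(24674.0110 + 702.25) = √25376.2610 = 159.299281
L = 2.75 × 159.299281 = 438.073023
V = π·0.75² × L = 1.767146 × 438.073023 = 774.138933

L=438.073 V=774.139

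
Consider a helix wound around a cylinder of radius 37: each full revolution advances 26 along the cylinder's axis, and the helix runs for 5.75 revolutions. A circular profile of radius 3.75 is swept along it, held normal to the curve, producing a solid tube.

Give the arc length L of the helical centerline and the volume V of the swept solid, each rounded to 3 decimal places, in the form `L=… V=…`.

2πR = 2π·37 = 232.477856
per-turn = √(232.477856² + 26²) = √(54045.9537 + 676) = √54721.9537 = 233.927240
L = 5.75 × 233.927240 = 1345.081631
V = π·3.75² × L = 44.178647 × 1345.081631 = 59423.886149

L=1345.082 V=59423.886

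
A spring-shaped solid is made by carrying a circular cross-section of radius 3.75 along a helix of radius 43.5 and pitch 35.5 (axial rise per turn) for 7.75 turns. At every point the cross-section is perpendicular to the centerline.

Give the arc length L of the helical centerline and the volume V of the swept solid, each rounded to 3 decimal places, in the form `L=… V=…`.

L=2136.011 V=94366.094

2πR = 2π·43.5 = 273.318561
per-turn = √(273.318561² + 35.5²) = √(74703.0357 + 1260.25) = √75963.2857 = 275.614379
L = 7.75 × 275.614379 = 2136.011434
V = π·3.75² × L = 44.178647 × 2136.011434 = 94366.094490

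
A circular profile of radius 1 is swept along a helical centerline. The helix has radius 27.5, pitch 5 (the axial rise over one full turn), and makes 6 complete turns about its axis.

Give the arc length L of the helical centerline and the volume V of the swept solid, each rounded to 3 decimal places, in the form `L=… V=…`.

L=1037.160 V=3258.333

2πR = 2π·27.5 = 172.787596
per-turn = √(172.787596² + 5²) = √(29855.5533 + 25) = √29880.5533 = 172.859924
L = 6 × 172.859924 = 1037.159544
V = π·1² × L = 3.141593 × 1037.159544 = 3258.332803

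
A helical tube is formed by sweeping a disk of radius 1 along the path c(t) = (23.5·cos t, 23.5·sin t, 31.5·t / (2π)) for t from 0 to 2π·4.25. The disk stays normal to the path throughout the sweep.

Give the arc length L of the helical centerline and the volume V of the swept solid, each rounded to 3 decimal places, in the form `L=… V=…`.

2πR = 2π·23.5 = 147.654855
per-turn = √(147.654855² + 31.5²) = √(21801.9561 + 992.25) = √22794.2061 = 150.977502
L = 4.25 × 150.977502 = 641.654384
V = π·1² × L = 3.141593 × 641.654384 = 2015.816698

L=641.654 V=2015.817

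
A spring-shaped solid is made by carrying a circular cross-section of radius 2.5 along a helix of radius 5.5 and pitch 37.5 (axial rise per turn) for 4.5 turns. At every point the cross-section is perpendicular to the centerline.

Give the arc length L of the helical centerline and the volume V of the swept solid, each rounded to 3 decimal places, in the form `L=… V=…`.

L=229.477 V=4505.765

2πR = 2π·5.5 = 34.557519
per-turn = √(34.557519² + 37.5²) = √(1194.2221 + 1406.25) = √2600.4721 = 50.994825
L = 4.5 × 50.994825 = 229.476711
V = π·2.5² × L = 19.634954 × 229.476711 = 4505.764675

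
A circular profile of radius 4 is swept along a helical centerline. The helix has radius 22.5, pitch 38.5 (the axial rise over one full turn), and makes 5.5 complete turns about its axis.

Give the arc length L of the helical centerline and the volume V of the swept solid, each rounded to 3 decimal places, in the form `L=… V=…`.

L=805.862 V=40507.025

2πR = 2π·22.5 = 141.371669
per-turn = √(141.371669² + 38.5²) = √(19985.9489 + 1482.25) = √21468.1989 = 146.520302
L = 5.5 × 146.520302 = 805.861661
V = π·4² × L = 50.265482 × 805.861661 = 40507.025197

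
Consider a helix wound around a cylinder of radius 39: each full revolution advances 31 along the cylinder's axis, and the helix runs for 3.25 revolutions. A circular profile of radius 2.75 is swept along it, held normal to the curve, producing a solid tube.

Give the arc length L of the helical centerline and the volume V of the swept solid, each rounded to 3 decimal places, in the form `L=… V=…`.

2πR = 2π·39 = 245.044227
per-turn = √(245.044227² + 31²) = √(60046.6732 + 961) = √61007.6732 = 246.997314
L = 3.25 × 246.997314 = 802.741271
V = π·2.75² × L = 23.758294 × 802.741271 = 19071.763474

L=802.741 V=19071.763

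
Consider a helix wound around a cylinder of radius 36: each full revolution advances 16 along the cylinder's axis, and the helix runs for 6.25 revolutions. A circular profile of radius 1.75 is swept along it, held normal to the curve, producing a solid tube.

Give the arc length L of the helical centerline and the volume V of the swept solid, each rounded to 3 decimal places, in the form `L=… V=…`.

L=1417.249 V=13635.534

2πR = 2π·36 = 226.194671
per-turn = √(226.194671² + 16²) = √(51164.0292 + 256) = √51420.0292 = 226.759849
L = 6.25 × 226.759849 = 1417.249058
V = π·1.75² × L = 9.621128 × 1417.249058 = 13635.533885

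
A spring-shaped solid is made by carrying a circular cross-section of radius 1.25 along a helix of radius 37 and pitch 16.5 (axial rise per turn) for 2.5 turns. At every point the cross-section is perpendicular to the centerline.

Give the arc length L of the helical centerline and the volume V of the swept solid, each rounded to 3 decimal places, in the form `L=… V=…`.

2πR = 2π·37 = 232.477856
per-turn = √(232.477856² + 16.5²) = √(54045.9537 + 272.25) = √54318.2037 = 233.062660
L = 2.5 × 233.062660 = 582.656651
V = π·1.25² × L = 4.908739 × 582.656651 = 2860.109148

L=582.657 V=2860.109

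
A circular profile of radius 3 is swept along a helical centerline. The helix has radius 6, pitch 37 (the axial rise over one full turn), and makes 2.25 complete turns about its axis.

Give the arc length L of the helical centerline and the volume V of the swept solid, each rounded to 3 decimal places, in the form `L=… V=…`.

L=118.851 V=3360.426

2πR = 2π·6 = 37.699112
per-turn = √(37.699112² + 37²) = √(1421.2230 + 1369) = √2790.2230 = 52.822562
L = 2.25 × 52.822562 = 118.850764
V = π·3² × L = 28.274334 × 118.850764 = 3360.426184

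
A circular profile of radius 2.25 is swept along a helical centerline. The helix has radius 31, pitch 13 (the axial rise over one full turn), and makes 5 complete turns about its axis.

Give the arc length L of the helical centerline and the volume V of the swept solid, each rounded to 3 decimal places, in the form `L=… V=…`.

L=976.060 V=15523.571

2πR = 2π·31 = 194.778745
per-turn = √(194.778745² + 13²) = √(37938.7593 + 169) = √38107.7593 = 195.212088
L = 5 × 195.212088 = 976.060440
V = π·2.25² × L = 15.904313 × 976.060440 = 15523.570561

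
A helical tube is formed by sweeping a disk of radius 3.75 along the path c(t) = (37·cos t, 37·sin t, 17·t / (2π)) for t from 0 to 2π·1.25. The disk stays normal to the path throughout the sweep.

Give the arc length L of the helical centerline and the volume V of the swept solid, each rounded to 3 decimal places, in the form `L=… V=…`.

L=291.373 V=12872.475

2πR = 2π·37 = 232.477856
per-turn = √(232.477856² + 17²) = √(54045.9537 + 289) = √54334.9537 = 233.098592
L = 1.25 × 233.098592 = 291.373240
V = π·3.75² × L = 44.178647 × 291.373240 = 12872.475438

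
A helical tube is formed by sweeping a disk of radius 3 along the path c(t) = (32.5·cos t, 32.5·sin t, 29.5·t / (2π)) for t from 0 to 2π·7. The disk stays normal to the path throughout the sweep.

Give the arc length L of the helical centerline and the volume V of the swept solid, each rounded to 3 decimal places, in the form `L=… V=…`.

2πR = 2π·32.5 = 204.203522
per-turn = √(204.203522² + 29.5²) = √(41699.0786 + 870.25) = √42569.3286 = 206.323359
L = 7 × 206.323359 = 1444.263515
V = π·3² × L = 28.274334 × 1444.263515 = 40835.588841

L=1444.264 V=40835.589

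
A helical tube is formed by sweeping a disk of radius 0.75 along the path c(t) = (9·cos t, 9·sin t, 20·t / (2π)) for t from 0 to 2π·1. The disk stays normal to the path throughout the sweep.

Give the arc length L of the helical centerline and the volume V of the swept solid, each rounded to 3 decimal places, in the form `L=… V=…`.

L=59.981 V=105.996

2πR = 2π·9 = 56.548668
per-turn = √(56.548668² + 20²) = √(3197.7518 + 400) = √3597.7518 = 59.981262
L = 1 × 59.981262 = 59.981262
V = π·0.75² × L = 1.767146 × 59.981262 = 105.995640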